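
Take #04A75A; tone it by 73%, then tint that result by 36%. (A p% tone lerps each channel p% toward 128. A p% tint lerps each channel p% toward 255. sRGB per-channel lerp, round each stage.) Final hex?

#04A75A is rgb(4, 167, 90).
A 73% tone moves each channel 73% toward 128:
  R: 4 + 90.52 = 94.52 → 95
  G: 167 − 28.47 = 138.53 → 139
  B: 90 + 0.73×(128−90) = 90 + 27.74 = 117.74 → 118
After the tone: rgb(95, 139, 118) = #5F8B76.
Per channel, c → c + 0.36(255 − c):
  R: 95 + 0.36×(255−95) = 95 + 57.6 = 152.6 → 153
  G: 139 + 0.36×(255−139) = 139 + 41.76 = 180.76 → 181
  B: 118 + 49.32 = 167.32 → 167
rgb(153, 181, 167) = #99B5A7.

#99B5A7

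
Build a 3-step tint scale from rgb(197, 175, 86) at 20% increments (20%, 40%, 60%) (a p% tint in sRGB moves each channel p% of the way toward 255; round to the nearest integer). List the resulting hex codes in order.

#D1BF78, #DCCF9A, #E8DFBB

20%: (197 + 11.6 = 208.6→209, 175 + 16 = 191→191, 86 + 33.8 = 119.8→120) → #D1BF78
40%: (197 + 23.2 = 220.2→220, 175 + 32 = 207→207, 86 + 67.6 = 153.6→154) → #DCCF9A
60%: (197 + 34.8 = 231.8→232, 175 + 48 = 223→223, 86 + 101.4 = 187.4→187) → #E8DFBB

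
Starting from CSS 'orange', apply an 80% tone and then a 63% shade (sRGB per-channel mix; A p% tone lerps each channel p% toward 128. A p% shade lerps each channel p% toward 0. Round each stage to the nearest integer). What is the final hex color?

CSS orange is rgb(255, 165, 0).
Per channel, c → c + 0.8(128 − c):
  R: 255 + 0.8×(128−255) = 255 − 101.6 = 153.4 → 153
  G: 165 + 0.8×(128−165) = 165 − 29.6 = 135.4 → 135
  B: 0 + 0.8×(128−0) = 0 + 102.4 = 102.4 → 102
After the tone: rgb(153, 135, 102) = #998766.
Lerp each channel 63% toward 0:
  R: 153 + 0.63×(0−153) = 153 − 96.39 = 56.61 → 57
  G: 135 − 85.05 = 49.95 → 50
  B: 102 + 0.63×(0−102) = 102 − 64.26 = 37.74 → 38
rgb(57, 50, 38) = #393226.

#393226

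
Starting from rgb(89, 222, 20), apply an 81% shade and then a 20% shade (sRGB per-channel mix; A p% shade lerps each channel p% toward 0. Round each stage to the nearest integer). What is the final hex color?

An 81% shade moves each channel 81% toward 0:
  R: 89 + 0.81×(0−89) = 89 − 72.09 = 16.91 → 17
  G: 222 − 179.82 = 42.18 → 42
  B: 20 + 0.81×(0−20) = 20 − 16.2 = 3.8 → 4
After the shade: rgb(17, 42, 4) = #112A04.
Per channel, c → c + 0.2(0 − c):
  R: 17 − 3.4 = 13.6 → 14
  G: 42 − 8.4 = 33.6 → 34
  B: 4 + 0.2×(0−4) = 4 − 0.8 = 3.2 → 3
rgb(14, 34, 3) = #0E2203.

#0E2203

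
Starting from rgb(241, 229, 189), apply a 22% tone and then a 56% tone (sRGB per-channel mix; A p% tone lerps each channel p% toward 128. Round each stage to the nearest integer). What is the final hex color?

#A7A395

Lerp each channel 22% toward 128:
  R: 241 − 24.86 = 216.14 → 216
  G: 229 − 22.22 = 206.78 → 207
  B: 189 − 13.42 = 175.58 → 176
After the tone: rgb(216, 207, 176) = #D8CFB0.
A 56% tone moves each channel 56% toward 128:
  R: 216 − 49.28 = 166.72 → 167
  G: 207 − 44.24 = 162.76 → 163
  B: 176 − 26.88 = 149.12 → 149
rgb(167, 163, 149) = #A7A395.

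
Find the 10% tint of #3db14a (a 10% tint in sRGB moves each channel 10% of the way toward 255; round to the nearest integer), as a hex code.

#3db14a is rgb(61, 177, 74).
Lerp each channel 10% toward 255:
  R: 61 + 0.1×(255−61) = 61 + 19.4 = 80.4 → 80
  G: 177 + 7.8 = 184.8 → 185
  B: 74 + 0.1×(255−74) = 74 + 18.1 = 92.1 → 92
rgb(80, 185, 92) = #50b95c.

#50b95c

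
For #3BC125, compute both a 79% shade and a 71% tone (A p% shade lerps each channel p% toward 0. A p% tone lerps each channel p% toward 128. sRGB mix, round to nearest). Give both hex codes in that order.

#3BC125 is rgb(59, 193, 37).
79% shade:
  R: 59 + 0.79×(0−59) = 59 − 46.61 = 12.39 → 12
  G: 193 + 0.79×(0−193) = 193 − 152.47 = 40.53 → 41
  B: 37 − 29.23 = 7.77 → 8
  → #0C2908
71% tone:
  R: 59 + 0.71×(128−59) = 59 + 48.99 = 107.99 → 108
  G: 193 − 46.15 = 146.85 → 147
  B: 37 + 0.71×(128−37) = 37 + 64.61 = 101.61 → 102
  → #6C9366

#0C2908, #6C9366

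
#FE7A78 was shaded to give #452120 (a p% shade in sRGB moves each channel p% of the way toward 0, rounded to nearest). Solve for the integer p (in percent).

73%

#FE7A78 is rgb(254, 122, 120); #452120 is rgb(69, 33, 32).
On the R channel (widest range): 69 ≈ 254 + (p/100)(0 − 254), so p ≈ 100×(69 − 254)/(0 − 254) = -18500/-254 = 72.83.
p = 73 reproduces all three channels after rounding.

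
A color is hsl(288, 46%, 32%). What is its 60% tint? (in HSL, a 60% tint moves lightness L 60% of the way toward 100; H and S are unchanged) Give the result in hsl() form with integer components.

hsl(288, 46%, 73%)

L moves 60% from 32 toward 100: 32 + 40.8 = 72.8 → 73.
H and S are unchanged.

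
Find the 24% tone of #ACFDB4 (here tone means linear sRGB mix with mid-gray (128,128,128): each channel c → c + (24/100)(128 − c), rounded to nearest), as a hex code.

#A1DFA8

#ACFDB4 is rgb(172, 253, 180).
Lerp each channel 24% toward 128:
  R: 172 + 0.24×(128−172) = 172 − 10.56 = 161.44 → 161
  G: 253 + 0.24×(128−253) = 253 − 30 = 223 → 223
  B: 180 − 12.48 = 167.52 → 168
rgb(161, 223, 168) = #A1DFA8.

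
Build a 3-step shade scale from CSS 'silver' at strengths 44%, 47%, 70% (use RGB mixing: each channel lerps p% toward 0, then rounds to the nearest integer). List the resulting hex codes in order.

#6C6C6C, #666666, #3A3A3A

CSS silver is rgb(192, 192, 192).
44%: (192 − 84.48 = 107.52→108, 192 − 84.48 = 107.52→108, 192 − 84.48 = 107.52→108) → #6C6C6C
47%: (192 − 90.24 = 101.76→102, 192 − 90.24 = 101.76→102, 192 − 90.24 = 101.76→102) → #666666
70%: (192 − 134.4 = 57.6→58, 192 − 134.4 = 57.6→58, 192 − 134.4 = 57.6→58) → #3A3A3A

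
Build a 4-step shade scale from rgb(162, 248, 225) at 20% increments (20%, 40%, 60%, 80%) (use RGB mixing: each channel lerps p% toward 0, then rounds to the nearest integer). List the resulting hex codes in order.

#82C6B4, #619587, #41635A, #20322D

20%: (162 − 32.4 = 129.6→130, 248 − 49.6 = 198.4→198, 225 − 45 = 180→180) → #82C6B4
40%: (162 − 64.8 = 97.2→97, 248 − 99.2 = 148.8→149, 225 − 90 = 135→135) → #619587
60%: (162 − 97.2 = 64.8→65, 248 − 148.8 = 99.2→99, 225 − 135 = 90→90) → #41635A
80%: (162 − 129.6 = 32.4→32, 248 − 198.4 = 49.6→50, 225 − 180 = 45→45) → #20322D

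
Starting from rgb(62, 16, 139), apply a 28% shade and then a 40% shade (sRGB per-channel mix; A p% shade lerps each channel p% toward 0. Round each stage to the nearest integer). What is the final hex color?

A 28% shade moves each channel 28% toward 0:
  R: 62 + 0.28×(0−62) = 62 − 17.36 = 44.64 → 45
  G: 16 + 0.28×(0−16) = 16 − 4.48 = 11.52 → 12
  B: 139 + 0.28×(0−139) = 139 − 38.92 = 100.08 → 100
After the shade: rgb(45, 12, 100) = #2d0c64.
A 40% shade moves each channel 40% toward 0:
  R: 45 − 18 = 27 → 27
  G: 12 − 4.8 = 7.2 → 7
  B: 100 + 0.4×(0−100) = 100 − 40 = 60 → 60
rgb(27, 7, 60) = #1b073c.

#1b073c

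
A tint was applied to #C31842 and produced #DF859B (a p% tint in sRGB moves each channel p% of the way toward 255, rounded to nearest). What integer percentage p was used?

#C31842 is rgb(195, 24, 66); #DF859B is rgb(223, 133, 155).
On the G channel (widest range): 133 ≈ 24 + (p/100)(255 − 24), so p ≈ 100×(133 − 24)/(255 − 24) = 10900/231 = 47.19.
p = 47 reproduces all three channels after rounding.

47%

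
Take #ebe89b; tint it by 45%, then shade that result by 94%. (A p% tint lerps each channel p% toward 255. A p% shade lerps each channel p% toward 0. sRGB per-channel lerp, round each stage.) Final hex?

#ebe89b is rgb(235, 232, 155).
Lerp each channel 45% toward 255:
  R: 235 + 9 = 244 → 244
  G: 232 + 0.45×(255−232) = 232 + 10.35 = 242.35 → 242
  B: 155 + 45 = 200 → 200
After the tint: rgb(244, 242, 200) = #f4f2c8.
A 94% shade moves each channel 94% toward 0:
  R: 244 − 229.36 = 14.64 → 15
  G: 242 + 0.94×(0−242) = 242 − 227.48 = 14.52 → 15
  B: 200 + 0.94×(0−200) = 200 − 188 = 12 → 12
rgb(15, 15, 12) = #0f0f0c.

#0f0f0c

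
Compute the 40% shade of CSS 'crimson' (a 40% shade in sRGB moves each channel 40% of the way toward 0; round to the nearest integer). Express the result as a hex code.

#840C24

CSS crimson is rgb(220, 20, 60).
A 40% shade moves each channel 40% toward 0:
  R: 220 + 0.4×(0−220) = 220 − 88 = 132 → 132
  G: 20 + 0.4×(0−20) = 20 − 8 = 12 → 12
  B: 60 + 0.4×(0−60) = 60 − 24 = 36 → 36
rgb(132, 12, 36) = #840C24.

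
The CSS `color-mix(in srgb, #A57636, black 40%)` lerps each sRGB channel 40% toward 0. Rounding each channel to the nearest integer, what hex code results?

#634720

#A57636 is rgb(165, 118, 54).
Per channel, c → c + 0.4(0 − c):
  R: 165 − 66 = 99 → 99
  G: 118 + 0.4×(0−118) = 118 − 47.2 = 70.8 → 71
  B: 54 − 21.6 = 32.4 → 32
rgb(99, 71, 32) = #634720.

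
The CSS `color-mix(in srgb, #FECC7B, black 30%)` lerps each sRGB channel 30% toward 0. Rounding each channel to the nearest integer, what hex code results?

#FECC7B is rgb(254, 204, 123).
Lerp each channel 30% toward 0:
  R: 254 + 0.3×(0−254) = 254 − 76.2 = 177.8 → 178
  G: 204 + 0.3×(0−204) = 204 − 61.2 = 142.8 → 143
  B: 123 − 36.9 = 86.1 → 86
rgb(178, 143, 86) = #B28F56.

#B28F56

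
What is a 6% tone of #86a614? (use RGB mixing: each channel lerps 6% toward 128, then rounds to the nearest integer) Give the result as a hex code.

#86a614 is rgb(134, 166, 20).
A 6% tone moves each channel 6% toward 128:
  R: 134 + 0.06×(128−134) = 134 − 0.36 = 133.64 → 134
  G: 166 − 2.28 = 163.72 → 164
  B: 20 + 0.06×(128−20) = 20 + 6.48 = 26.48 → 26
rgb(134, 164, 26) = #86a41a.

#86a41a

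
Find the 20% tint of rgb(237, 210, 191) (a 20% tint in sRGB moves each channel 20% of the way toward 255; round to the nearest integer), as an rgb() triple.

Lerp each channel 20% toward 255:
  R: 237 + 3.6 = 240.6 → 241
  G: 210 + 9 = 219 → 219
  B: 191 + 0.2×(255−191) = 191 + 12.8 = 203.8 → 204

rgb(241, 219, 204)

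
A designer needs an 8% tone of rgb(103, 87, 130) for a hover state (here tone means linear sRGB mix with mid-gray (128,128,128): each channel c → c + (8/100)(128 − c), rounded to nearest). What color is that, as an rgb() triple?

An 8% tone moves each channel 8% toward 128:
  R: 103 + 0.08×(128−103) = 103 + 2 = 105 → 105
  G: 87 + 0.08×(128−87) = 87 + 3.28 = 90.28 → 90
  B: 130 − 0.16 = 129.84 → 130

rgb(105, 90, 130)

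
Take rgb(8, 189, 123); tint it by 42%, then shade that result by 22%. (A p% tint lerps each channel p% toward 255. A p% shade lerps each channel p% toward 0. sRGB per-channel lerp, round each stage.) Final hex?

#57A98B

Lerp each channel 42% toward 255:
  R: 8 + 0.42×(255−8) = 8 + 103.74 = 111.74 → 112
  G: 189 + 27.72 = 216.72 → 217
  B: 123 + 55.44 = 178.44 → 178
After the tint: rgb(112, 217, 178) = #70D9B2.
Per channel, c → c + 0.22(0 − c):
  R: 112 − 24.64 = 87.36 → 87
  G: 217 + 0.22×(0−217) = 217 − 47.74 = 169.26 → 169
  B: 178 + 0.22×(0−178) = 178 − 39.16 = 138.84 → 139
rgb(87, 169, 139) = #57A98B.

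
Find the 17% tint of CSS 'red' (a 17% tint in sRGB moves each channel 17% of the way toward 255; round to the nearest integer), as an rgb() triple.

CSS red is rgb(255, 0, 0).
A 17% tint moves each channel 17% toward 255:
  R: 255 + 0 = 255 → 255
  G: 0 + 43.35 = 43.35 → 43
  B: 0 + 43.35 = 43.35 → 43

rgb(255, 43, 43)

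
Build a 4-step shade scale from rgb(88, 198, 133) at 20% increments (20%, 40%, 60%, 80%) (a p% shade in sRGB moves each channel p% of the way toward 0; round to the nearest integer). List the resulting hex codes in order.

20%: (88 − 17.6 = 70.4→70, 198 − 39.6 = 158.4→158, 133 − 26.6 = 106.4→106) → #469E6A
40%: (88 − 35.2 = 52.8→53, 198 − 79.2 = 118.8→119, 133 − 53.2 = 79.8→80) → #357750
60%: (88 − 52.8 = 35.2→35, 198 − 118.8 = 79.2→79, 133 − 79.8 = 53.2→53) → #234F35
80%: (88 − 70.4 = 17.6→18, 198 − 158.4 = 39.6→40, 133 − 106.4 = 26.6→27) → #12281B

#469E6A, #357750, #234F35, #12281B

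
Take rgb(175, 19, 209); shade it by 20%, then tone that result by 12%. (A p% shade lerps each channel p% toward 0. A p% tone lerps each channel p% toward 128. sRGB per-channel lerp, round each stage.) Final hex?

#8B1DA2

Per channel, c → c + 0.2(0 − c):
  R: 175 + 0.2×(0−175) = 175 − 35 = 140 → 140
  G: 19 − 3.8 = 15.2 → 15
  B: 209 + 0.2×(0−209) = 209 − 41.8 = 167.2 → 167
After the shade: rgb(140, 15, 167) = #8C0FA7.
A 12% tone moves each channel 12% toward 128:
  R: 140 + 0.12×(128−140) = 140 − 1.44 = 138.56 → 139
  G: 15 + 0.12×(128−15) = 15 + 13.56 = 28.56 → 29
  B: 167 − 4.68 = 162.32 → 162
rgb(139, 29, 162) = #8B1DA2.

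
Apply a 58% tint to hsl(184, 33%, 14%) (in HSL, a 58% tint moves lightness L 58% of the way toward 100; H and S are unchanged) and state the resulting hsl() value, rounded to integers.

hsl(184, 33%, 64%)

L moves 58% from 14 toward 100: 14 + 49.88 = 63.88 → 64.
H and S are unchanged.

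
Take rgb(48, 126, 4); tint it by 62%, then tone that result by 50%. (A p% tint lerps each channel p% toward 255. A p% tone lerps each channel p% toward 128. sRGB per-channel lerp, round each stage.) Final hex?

Lerp each channel 62% toward 255:
  R: 48 + 0.62×(255−48) = 48 + 128.34 = 176.34 → 176
  G: 126 + 0.62×(255−126) = 126 + 79.98 = 205.98 → 206
  B: 4 + 0.62×(255−4) = 4 + 155.62 = 159.62 → 160
After the tint: rgb(176, 206, 160) = #B0CEA0.
Lerp each channel 50% toward 128:
  R: 176 − 24 = 152 → 152
  G: 206 + 0.5×(128−206) = 206 − 39 = 167 → 167
  B: 160 − 16 = 144 → 144
rgb(152, 167, 144) = #98A790.

#98A790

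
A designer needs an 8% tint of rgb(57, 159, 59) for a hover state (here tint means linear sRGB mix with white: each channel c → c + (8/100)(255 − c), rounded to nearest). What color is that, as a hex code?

An 8% tint moves each channel 8% toward 255:
  R: 57 + 15.84 = 72.84 → 73
  G: 159 + 0.08×(255−159) = 159 + 7.68 = 166.68 → 167
  B: 59 + 0.08×(255−59) = 59 + 15.68 = 74.68 → 75
rgb(73, 167, 75) = #49a74b.

#49a74b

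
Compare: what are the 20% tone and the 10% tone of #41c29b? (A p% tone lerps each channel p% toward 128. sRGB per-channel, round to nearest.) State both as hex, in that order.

#41c29b is rgb(65, 194, 155).
20% tone:
  R: 65 + 0.2×(128−65) = 65 + 12.6 = 77.6 → 78
  G: 194 − 13.2 = 180.8 → 181
  B: 155 + 0.2×(128−155) = 155 − 5.4 = 149.6 → 150
  → #4eb596
10% tone:
  R: 65 + 6.3 = 71.3 → 71
  G: 194 + 0.1×(128−194) = 194 − 6.6 = 187.4 → 187
  B: 155 + 0.1×(128−155) = 155 − 2.7 = 152.3 → 152
  → #47bb98

#4eb596, #47bb98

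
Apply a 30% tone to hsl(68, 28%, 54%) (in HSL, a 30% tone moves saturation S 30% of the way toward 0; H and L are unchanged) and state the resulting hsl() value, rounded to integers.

S moves 30% from 28 toward 0: 28 − 8.4 = 19.6 → 20.
H and L are unchanged.

hsl(68, 20%, 54%)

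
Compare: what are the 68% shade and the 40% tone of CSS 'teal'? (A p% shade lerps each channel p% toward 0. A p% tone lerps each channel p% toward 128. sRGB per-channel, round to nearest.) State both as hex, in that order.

CSS teal is rgb(0, 128, 128).
68% shade:
  R: 0 + 0.68×(0−0) = 0 + 0 = 0 → 0
  G: 128 + 0.68×(0−128) = 128 − 87.04 = 40.96 → 41
  B: 128 − 87.04 = 40.96 → 41
  → #002929
40% tone:
  R: 0 + 0.4×(128−0) = 0 + 51.2 = 51.2 → 51
  G: 128 + 0.4×(128−128) = 128 + 0 = 128 → 128
  B: 128 + 0 = 128 → 128
  → #338080

#002929, #338080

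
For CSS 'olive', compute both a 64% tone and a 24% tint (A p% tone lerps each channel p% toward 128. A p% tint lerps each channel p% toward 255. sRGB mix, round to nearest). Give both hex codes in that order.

CSS olive is rgb(128, 128, 0).
64% tone:
  R: 128 + 0.64×(128−128) = 128 + 0 = 128 → 128
  G: 128 + 0 = 128 → 128
  B: 0 + 81.92 = 81.92 → 82
  → #808052
24% tint:
  R: 128 + 0.24×(255−128) = 128 + 30.48 = 158.48 → 158
  G: 128 + 0.24×(255−128) = 128 + 30.48 = 158.48 → 158
  B: 0 + 0.24×(255−0) = 0 + 61.2 = 61.2 → 61
  → #9E9E3D

#808052, #9E9E3D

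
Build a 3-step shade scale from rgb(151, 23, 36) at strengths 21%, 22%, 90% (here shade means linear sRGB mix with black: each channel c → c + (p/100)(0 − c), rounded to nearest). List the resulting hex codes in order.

21%: (151 − 31.71 = 119.29→119, 23 − 4.83 = 18.17→18, 36 − 7.56 = 28.44→28) → #77121C
22%: (151 − 33.22 = 117.78→118, 23 − 5.06 = 17.94→18, 36 − 7.92 = 28.08→28) → #76121C
90%: (151 − 135.9 = 15.1→15, 23 − 20.7 = 2.3→2, 36 − 32.4 = 3.6→4) → #0F0204

#77121C, #76121C, #0F0204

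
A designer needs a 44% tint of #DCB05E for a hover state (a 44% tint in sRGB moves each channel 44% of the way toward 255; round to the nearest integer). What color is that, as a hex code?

#EBD3A5

#DCB05E is rgb(220, 176, 94).
A 44% tint moves each channel 44% toward 255:
  R: 220 + 0.44×(255−220) = 220 + 15.4 = 235.4 → 235
  G: 176 + 34.76 = 210.76 → 211
  B: 94 + 0.44×(255−94) = 94 + 70.84 = 164.84 → 165
rgb(235, 211, 165) = #EBD3A5.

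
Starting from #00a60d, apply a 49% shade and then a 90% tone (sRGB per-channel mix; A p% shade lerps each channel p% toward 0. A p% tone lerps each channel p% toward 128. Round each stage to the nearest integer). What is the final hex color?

#00a60d is rgb(0, 166, 13).
A 49% shade moves each channel 49% toward 0:
  R: 0 + 0 = 0 → 0
  G: 166 − 81.34 = 84.66 → 85
  B: 13 + 0.49×(0−13) = 13 − 6.37 = 6.63 → 7
After the shade: rgb(0, 85, 7) = #005507.
A 90% tone moves each channel 90% toward 128:
  R: 0 + 0.9×(128−0) = 0 + 115.2 = 115.2 → 115
  G: 85 + 0.9×(128−85) = 85 + 38.7 = 123.7 → 124
  B: 7 + 108.9 = 115.9 → 116
rgb(115, 124, 116) = #737c74.

#737c74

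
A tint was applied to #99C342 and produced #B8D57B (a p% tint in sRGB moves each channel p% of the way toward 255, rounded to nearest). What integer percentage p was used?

30%

#99C342 is rgb(153, 195, 66); #B8D57B is rgb(184, 213, 123).
On the B channel (widest range): 123 ≈ 66 + (p/100)(255 − 66), so p ≈ 100×(123 − 66)/(255 − 66) = 5700/189 = 30.16.
p = 30 reproduces all three channels after rounding.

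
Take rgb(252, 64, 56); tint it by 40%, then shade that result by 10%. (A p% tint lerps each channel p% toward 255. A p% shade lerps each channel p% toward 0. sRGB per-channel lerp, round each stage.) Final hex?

Per channel, c → c + 0.4(255 − c):
  R: 252 + 1.2 = 253.2 → 253
  G: 64 + 0.4×(255−64) = 64 + 76.4 = 140.4 → 140
  B: 56 + 0.4×(255−56) = 56 + 79.6 = 135.6 → 136
After the tint: rgb(253, 140, 136) = #FD8C88.
Per channel, c → c + 0.1(0 − c):
  R: 253 − 25.3 = 227.7 → 228
  G: 140 + 0.1×(0−140) = 140 − 14 = 126 → 126
  B: 136 + 0.1×(0−136) = 136 − 13.6 = 122.4 → 122
rgb(228, 126, 122) = #E47E7A.

#E47E7A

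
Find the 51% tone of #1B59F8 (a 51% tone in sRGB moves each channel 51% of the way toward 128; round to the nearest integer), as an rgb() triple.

#1B59F8 is rgb(27, 89, 248).
Per channel, c → c + 0.51(128 − c):
  R: 27 + 51.51 = 78.51 → 79
  G: 89 + 19.89 = 108.89 → 109
  B: 248 + 0.51×(128−248) = 248 − 61.2 = 186.8 → 187

rgb(79, 109, 187)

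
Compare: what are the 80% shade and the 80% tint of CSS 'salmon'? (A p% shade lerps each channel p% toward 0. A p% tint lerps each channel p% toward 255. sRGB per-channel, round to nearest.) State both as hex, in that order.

CSS salmon is rgb(250, 128, 114).
80% shade:
  R: 250 − 200 = 50 → 50
  G: 128 + 0.8×(0−128) = 128 − 102.4 = 25.6 → 26
  B: 114 + 0.8×(0−114) = 114 − 91.2 = 22.8 → 23
  → #321a17
80% tint:
  R: 250 + 4 = 254 → 254
  G: 128 + 0.8×(255−128) = 128 + 101.6 = 229.6 → 230
  B: 114 + 0.8×(255−114) = 114 + 112.8 = 226.8 → 227
  → #fee6e3

#321a17, #fee6e3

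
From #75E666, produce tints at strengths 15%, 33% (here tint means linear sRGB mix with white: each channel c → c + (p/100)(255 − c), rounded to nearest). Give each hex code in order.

#75E666 is rgb(117, 230, 102).
15%: (117 + 20.7 = 137.7→138, 230 + 3.75 = 233.75→234, 102 + 22.95 = 124.95→125) → #8AEA7D
33%: (117 + 45.54 = 162.54→163, 230 + 8.25 = 238.25→238, 102 + 50.49 = 152.49→152) → #A3EE98

#8AEA7D, #A3EE98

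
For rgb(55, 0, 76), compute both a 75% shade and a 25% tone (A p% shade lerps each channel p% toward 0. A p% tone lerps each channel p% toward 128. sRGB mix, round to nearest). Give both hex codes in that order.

#0E0013, #492059

75% shade:
  R: 55 − 41.25 = 13.75 → 14
  G: 0 + 0.75×(0−0) = 0 + 0 = 0 → 0
  B: 76 − 57 = 19 → 19
  → #0E0013
25% tone:
  R: 55 + 18.25 = 73.25 → 73
  G: 0 + 32 = 32 → 32
  B: 76 + 13 = 89 → 89
  → #492059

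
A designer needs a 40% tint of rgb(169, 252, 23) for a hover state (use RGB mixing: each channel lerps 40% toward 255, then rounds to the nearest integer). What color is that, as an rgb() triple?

A 40% tint moves each channel 40% toward 255:
  R: 169 + 34.4 = 203.4 → 203
  G: 252 + 0.4×(255−252) = 252 + 1.2 = 253.2 → 253
  B: 23 + 92.8 = 115.8 → 116

rgb(203, 253, 116)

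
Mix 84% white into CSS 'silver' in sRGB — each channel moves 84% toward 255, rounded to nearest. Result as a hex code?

#F5F5F5

CSS silver is rgb(192, 192, 192).
Lerp each channel 84% toward 255:
  R: 192 + 0.84×(255−192) = 192 + 52.92 = 244.92 → 245
  G: 192 + 52.92 = 244.92 → 245
  B: 192 + 52.92 = 244.92 → 245
rgb(245, 245, 245) = #F5F5F5.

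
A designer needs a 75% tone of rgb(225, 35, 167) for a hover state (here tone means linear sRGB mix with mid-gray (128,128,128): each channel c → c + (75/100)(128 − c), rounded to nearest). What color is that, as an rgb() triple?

A 75% tone moves each channel 75% toward 128:
  R: 225 − 72.75 = 152.25 → 152
  G: 35 + 0.75×(128−35) = 35 + 69.75 = 104.75 → 105
  B: 167 + 0.75×(128−167) = 167 − 29.25 = 137.75 → 138

rgb(152, 105, 138)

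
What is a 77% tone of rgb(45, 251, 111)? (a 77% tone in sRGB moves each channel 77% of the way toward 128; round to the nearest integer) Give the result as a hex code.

#6D9C7C

Per channel, c → c + 0.77(128 − c):
  R: 45 + 63.91 = 108.91 → 109
  G: 251 + 0.77×(128−251) = 251 − 94.71 = 156.29 → 156
  B: 111 + 0.77×(128−111) = 111 + 13.09 = 124.09 → 124
rgb(109, 156, 124) = #6D9C7C.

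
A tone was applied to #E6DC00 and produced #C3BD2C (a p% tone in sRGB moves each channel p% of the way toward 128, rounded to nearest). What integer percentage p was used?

34%

#E6DC00 is rgb(230, 220, 0); #C3BD2C is rgb(195, 189, 44).
On the B channel (widest range): 44 ≈ 0 + (p/100)(128 − 0), so p ≈ 100×(44 − 0)/(128 − 0) = 4400/128 = 34.38.
p = 34 reproduces all three channels after rounding.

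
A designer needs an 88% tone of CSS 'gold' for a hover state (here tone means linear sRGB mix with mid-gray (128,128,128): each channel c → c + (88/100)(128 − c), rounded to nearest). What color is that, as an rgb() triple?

rgb(143, 138, 113)

CSS gold is rgb(255, 215, 0).
An 88% tone moves each channel 88% toward 128:
  R: 255 + 0.88×(128−255) = 255 − 111.76 = 143.24 → 143
  G: 215 − 76.56 = 138.44 → 138
  B: 0 + 112.64 = 112.64 → 113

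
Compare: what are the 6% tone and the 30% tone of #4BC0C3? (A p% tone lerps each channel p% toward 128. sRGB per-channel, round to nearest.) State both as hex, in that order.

#4BC0C3 is rgb(75, 192, 195).
6% tone:
  R: 75 + 0.06×(128−75) = 75 + 3.18 = 78.18 → 78
  G: 192 + 0.06×(128−192) = 192 − 3.84 = 188.16 → 188
  B: 195 + 0.06×(128−195) = 195 − 4.02 = 190.98 → 191
  → #4EBCBF
30% tone:
  R: 75 + 0.3×(128−75) = 75 + 15.9 = 90.9 → 91
  G: 192 + 0.3×(128−192) = 192 − 19.2 = 172.8 → 173
  B: 195 − 20.1 = 174.9 → 175
  → #5BADAF

#4EBCBF, #5BADAF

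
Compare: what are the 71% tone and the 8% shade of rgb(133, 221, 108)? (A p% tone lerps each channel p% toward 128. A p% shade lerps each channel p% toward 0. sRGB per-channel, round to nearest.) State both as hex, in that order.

#819b7a, #7acb63

71% tone:
  R: 133 + 0.71×(128−133) = 133 − 3.55 = 129.45 → 129
  G: 221 + 0.71×(128−221) = 221 − 66.03 = 154.97 → 155
  B: 108 + 14.2 = 122.2 → 122
  → #819b7a
8% shade:
  R: 133 − 10.64 = 122.36 → 122
  G: 221 + 0.08×(0−221) = 221 − 17.68 = 203.32 → 203
  B: 108 − 8.64 = 99.36 → 99
  → #7acb63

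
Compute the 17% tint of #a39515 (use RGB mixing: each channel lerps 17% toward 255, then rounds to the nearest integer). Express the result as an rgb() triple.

#a39515 is rgb(163, 149, 21).
A 17% tint moves each channel 17% toward 255:
  R: 163 + 0.17×(255−163) = 163 + 15.64 = 178.64 → 179
  G: 149 + 0.17×(255−149) = 149 + 18.02 = 167.02 → 167
  B: 21 + 0.17×(255−21) = 21 + 39.78 = 60.78 → 61

rgb(179, 167, 61)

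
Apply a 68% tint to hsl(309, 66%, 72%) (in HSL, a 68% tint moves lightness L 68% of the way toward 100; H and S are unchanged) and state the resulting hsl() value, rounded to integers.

L moves 68% from 72 toward 100: 72 + 19.04 = 91.04 → 91.
H and S are unchanged.

hsl(309, 66%, 91%)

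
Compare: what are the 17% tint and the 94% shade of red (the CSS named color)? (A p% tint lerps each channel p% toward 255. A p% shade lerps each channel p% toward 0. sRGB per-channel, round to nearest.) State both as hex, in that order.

#FF2B2B, #0F0000

CSS red is rgb(255, 0, 0).
17% tint:
  R: 255 + 0 = 255 → 255
  G: 0 + 43.35 = 43.35 → 43
  B: 0 + 43.35 = 43.35 → 43
  → #FF2B2B
94% shade:
  R: 255 + 0.94×(0−255) = 255 − 239.7 = 15.3 → 15
  G: 0 + 0.94×(0−0) = 0 + 0 = 0 → 0
  B: 0 + 0.94×(0−0) = 0 + 0 = 0 → 0
  → #0F0000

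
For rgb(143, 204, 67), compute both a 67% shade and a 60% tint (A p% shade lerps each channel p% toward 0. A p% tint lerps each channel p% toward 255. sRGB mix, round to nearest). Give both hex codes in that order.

67% shade:
  R: 143 + 0.67×(0−143) = 143 − 95.81 = 47.19 → 47
  G: 204 + 0.67×(0−204) = 204 − 136.68 = 67.32 → 67
  B: 67 − 44.89 = 22.11 → 22
  → #2F4316
60% tint:
  R: 143 + 0.6×(255−143) = 143 + 67.2 = 210.2 → 210
  G: 204 + 0.6×(255−204) = 204 + 30.6 = 234.6 → 235
  B: 67 + 0.6×(255−67) = 67 + 112.8 = 179.8 → 180
  → #D2EBB4

#2F4316, #D2EBB4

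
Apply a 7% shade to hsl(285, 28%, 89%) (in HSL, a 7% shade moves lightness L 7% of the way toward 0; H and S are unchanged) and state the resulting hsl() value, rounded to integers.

hsl(285, 28%, 83%)

L moves 7% from 89 toward 0: 89 − 6.23 = 82.77 → 83.
H and S are unchanged.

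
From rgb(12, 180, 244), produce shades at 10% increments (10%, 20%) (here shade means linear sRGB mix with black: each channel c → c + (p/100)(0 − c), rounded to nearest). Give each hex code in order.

#0BA2DC, #0A90C3

10%: (12 − 1.2 = 10.8→11, 180 − 18 = 162→162, 244 − 24.4 = 219.6→220) → #0BA2DC
20%: (12 − 2.4 = 9.6→10, 180 − 36 = 144→144, 244 − 48.8 = 195.2→195) → #0A90C3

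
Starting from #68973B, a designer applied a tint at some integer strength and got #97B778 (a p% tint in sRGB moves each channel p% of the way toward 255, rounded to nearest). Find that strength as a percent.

#68973B is rgb(104, 151, 59); #97B778 is rgb(151, 183, 120).
On the B channel (widest range): 120 ≈ 59 + (p/100)(255 − 59), so p ≈ 100×(120 − 59)/(255 − 59) = 6100/196 = 31.12.
p = 31 reproduces all three channels after rounding.

31%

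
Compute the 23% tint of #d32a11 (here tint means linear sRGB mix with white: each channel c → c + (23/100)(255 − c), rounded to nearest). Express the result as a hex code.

#d32a11 is rgb(211, 42, 17).
Lerp each channel 23% toward 255:
  R: 211 + 0.23×(255−211) = 211 + 10.12 = 221.12 → 221
  G: 42 + 48.99 = 90.99 → 91
  B: 17 + 0.23×(255−17) = 17 + 54.74 = 71.74 → 72
rgb(221, 91, 72) = #dd5b48.

#dd5b48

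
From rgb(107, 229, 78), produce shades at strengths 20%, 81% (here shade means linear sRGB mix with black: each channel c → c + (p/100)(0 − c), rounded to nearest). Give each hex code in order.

20%: (107 − 21.4 = 85.6→86, 229 − 45.8 = 183.2→183, 78 − 15.6 = 62.4→62) → #56b73e
81%: (107 − 86.67 = 20.33→20, 229 − 185.49 = 43.51→44, 78 − 63.18 = 14.82→15) → #142c0f

#56b73e, #142c0f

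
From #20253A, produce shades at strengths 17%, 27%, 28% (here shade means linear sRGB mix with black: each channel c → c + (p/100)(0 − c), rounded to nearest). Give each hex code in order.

#20253A is rgb(32, 37, 58).
17%: (32 − 5.44 = 26.56→27, 37 − 6.29 = 30.71→31, 58 − 9.86 = 48.14→48) → #1B1F30
27%: (32 − 8.64 = 23.36→23, 37 − 9.99 = 27.01→27, 58 − 15.66 = 42.34→42) → #171B2A
28%: (32 − 8.96 = 23.04→23, 37 − 10.36 = 26.64→27, 58 − 16.24 = 41.76→42) → #171B2A

#1B1F30, #171B2A, #171B2A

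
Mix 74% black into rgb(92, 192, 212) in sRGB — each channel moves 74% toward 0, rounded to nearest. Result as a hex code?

#183237

A 74% shade moves each channel 74% toward 0:
  R: 92 − 68.08 = 23.92 → 24
  G: 192 + 0.74×(0−192) = 192 − 142.08 = 49.92 → 50
  B: 212 + 0.74×(0−212) = 212 − 156.88 = 55.12 → 55
rgb(24, 50, 55) = #183237.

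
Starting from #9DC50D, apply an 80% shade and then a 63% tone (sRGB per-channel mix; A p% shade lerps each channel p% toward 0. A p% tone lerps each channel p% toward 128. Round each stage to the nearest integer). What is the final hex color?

#5C5F52

#9DC50D is rgb(157, 197, 13).
An 80% shade moves each channel 80% toward 0:
  R: 157 + 0.8×(0−157) = 157 − 125.6 = 31.4 → 31
  G: 197 + 0.8×(0−197) = 197 − 157.6 = 39.4 → 39
  B: 13 + 0.8×(0−13) = 13 − 10.4 = 2.6 → 3
After the shade: rgb(31, 39, 3) = #1F2703.
Lerp each channel 63% toward 128:
  R: 31 + 61.11 = 92.11 → 92
  G: 39 + 0.63×(128−39) = 39 + 56.07 = 95.07 → 95
  B: 3 + 0.63×(128−3) = 3 + 78.75 = 81.75 → 82
rgb(92, 95, 82) = #5C5F52.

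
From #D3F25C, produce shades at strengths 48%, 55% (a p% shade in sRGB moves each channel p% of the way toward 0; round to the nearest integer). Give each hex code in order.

#D3F25C is rgb(211, 242, 92).
48%: (211 − 101.28 = 109.72→110, 242 − 116.16 = 125.84→126, 92 − 44.16 = 47.84→48) → #6E7E30
55%: (211 − 116.05 = 94.95→95, 242 − 133.1 = 108.9→109, 92 − 50.6 = 41.4→41) → #5F6D29

#6E7E30, #5F6D29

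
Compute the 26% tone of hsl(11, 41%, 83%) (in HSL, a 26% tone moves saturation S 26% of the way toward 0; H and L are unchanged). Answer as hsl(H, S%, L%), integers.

hsl(11, 30%, 83%)

S moves 26% from 41 toward 0: 41 − 10.66 = 30.34 → 30.
H and L are unchanged.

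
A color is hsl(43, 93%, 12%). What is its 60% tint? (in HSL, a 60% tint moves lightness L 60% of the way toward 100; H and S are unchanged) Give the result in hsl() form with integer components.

hsl(43, 93%, 65%)

L moves 60% from 12 toward 100: 12 + 52.8 = 64.8 → 65.
H and S are unchanged.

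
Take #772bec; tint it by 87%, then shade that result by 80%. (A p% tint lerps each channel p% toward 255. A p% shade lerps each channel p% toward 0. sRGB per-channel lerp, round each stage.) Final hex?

#772bec is rgb(119, 43, 236).
Per channel, c → c + 0.87(255 − c):
  R: 119 + 0.87×(255−119) = 119 + 118.32 = 237.32 → 237
  G: 43 + 0.87×(255−43) = 43 + 184.44 = 227.44 → 227
  B: 236 + 16.53 = 252.53 → 253
After the tint: rgb(237, 227, 253) = #ede3fd.
An 80% shade moves each channel 80% toward 0:
  R: 237 − 189.6 = 47.4 → 47
  G: 227 + 0.8×(0−227) = 227 − 181.6 = 45.4 → 45
  B: 253 + 0.8×(0−253) = 253 − 202.4 = 50.6 → 51
rgb(47, 45, 51) = #2f2d33.

#2f2d33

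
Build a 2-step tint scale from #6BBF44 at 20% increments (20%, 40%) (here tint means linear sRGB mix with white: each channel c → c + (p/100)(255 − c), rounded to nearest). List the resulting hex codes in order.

#6BBF44 is rgb(107, 191, 68).
20%: (107 + 29.6 = 136.6→137, 191 + 12.8 = 203.8→204, 68 + 37.4 = 105.4→105) → #89CC69
40%: (107 + 59.2 = 166.2→166, 191 + 25.6 = 216.6→217, 68 + 74.8 = 142.8→143) → #A6D98F

#89CC69, #A6D98F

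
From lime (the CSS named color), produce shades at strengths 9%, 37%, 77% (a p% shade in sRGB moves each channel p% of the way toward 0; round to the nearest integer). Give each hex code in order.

CSS lime is rgb(0, 255, 0).
9%: (0→0, 255 − 22.95 = 232.05→232, 0→0) → #00E800
37%: (0→0, 255 − 94.35 = 160.65→161, 0→0) → #00A100
77%: (0→0, 255 − 196.35 = 58.65→59, 0→0) → #003B00

#00E800, #00A100, #003B00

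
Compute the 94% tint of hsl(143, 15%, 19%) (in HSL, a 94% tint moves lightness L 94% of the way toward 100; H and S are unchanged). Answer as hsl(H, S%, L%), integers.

hsl(143, 15%, 95%)

L moves 94% from 19 toward 100: 19 + 76.14 = 95.14 → 95.
H and S are unchanged.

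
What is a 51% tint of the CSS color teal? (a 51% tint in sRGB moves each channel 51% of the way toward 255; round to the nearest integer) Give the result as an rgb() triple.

CSS teal is rgb(0, 128, 128).
A 51% tint moves each channel 51% toward 255:
  R: 0 + 130.05 = 130.05 → 130
  G: 128 + 64.77 = 192.77 → 193
  B: 128 + 0.51×(255−128) = 128 + 64.77 = 192.77 → 193

rgb(130, 193, 193)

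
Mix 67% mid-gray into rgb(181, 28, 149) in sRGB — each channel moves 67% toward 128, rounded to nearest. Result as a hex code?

#915f87

A 67% tone moves each channel 67% toward 128:
  R: 181 + 0.67×(128−181) = 181 − 35.51 = 145.49 → 145
  G: 28 + 0.67×(128−28) = 28 + 67 = 95 → 95
  B: 149 + 0.67×(128−149) = 149 − 14.07 = 134.93 → 135
rgb(145, 95, 135) = #915f87.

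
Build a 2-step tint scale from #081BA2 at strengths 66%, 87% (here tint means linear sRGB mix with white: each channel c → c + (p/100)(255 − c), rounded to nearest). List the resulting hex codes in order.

#081BA2 is rgb(8, 27, 162).
66%: (8 + 163.02 = 171.02→171, 27 + 150.48 = 177.48→177, 162 + 61.38 = 223.38→223) → #ABB1DF
87%: (8 + 214.89 = 222.89→223, 27 + 198.36 = 225.36→225, 162 + 80.91 = 242.91→243) → #DFE1F3

#ABB1DF, #DFE1F3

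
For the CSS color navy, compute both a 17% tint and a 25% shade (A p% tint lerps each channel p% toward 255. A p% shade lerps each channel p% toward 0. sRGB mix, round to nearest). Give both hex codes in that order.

CSS navy is rgb(0, 0, 128).
17% tint:
  R: 0 + 43.35 = 43.35 → 43
  G: 0 + 0.17×(255−0) = 0 + 43.35 = 43.35 → 43
  B: 128 + 0.17×(255−128) = 128 + 21.59 = 149.59 → 150
  → #2B2B96
25% shade:
  R: 0 + 0.25×(0−0) = 0 + 0 = 0 → 0
  G: 0 + 0 = 0 → 0
  B: 128 + 0.25×(0−128) = 128 − 32 = 96 → 96
  → #000060

#2B2B96, #000060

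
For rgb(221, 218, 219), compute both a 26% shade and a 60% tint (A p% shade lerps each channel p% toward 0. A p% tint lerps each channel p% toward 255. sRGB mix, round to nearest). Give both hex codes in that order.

26% shade:
  R: 221 − 57.46 = 163.54 → 164
  G: 218 + 0.26×(0−218) = 218 − 56.68 = 161.32 → 161
  B: 219 − 56.94 = 162.06 → 162
  → #a4a1a2
60% tint:
  R: 221 + 0.6×(255−221) = 221 + 20.4 = 241.4 → 241
  G: 218 + 0.6×(255−218) = 218 + 22.2 = 240.2 → 240
  B: 219 + 21.6 = 240.6 → 241
  → #f1f0f1

#a4a1a2, #f1f0f1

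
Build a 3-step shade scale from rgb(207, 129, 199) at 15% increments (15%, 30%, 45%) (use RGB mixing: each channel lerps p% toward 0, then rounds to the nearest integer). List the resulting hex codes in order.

15%: (207 − 31.05 = 175.95→176, 129 − 19.35 = 109.65→110, 199 − 29.85 = 169.15→169) → #B06EA9
30%: (207 − 62.1 = 144.9→145, 129 − 38.7 = 90.3→90, 199 − 59.7 = 139.3→139) → #915A8B
45%: (207 − 93.15 = 113.85→114, 129 − 58.05 = 70.95→71, 199 − 89.55 = 109.45→109) → #72476D

#B06EA9, #915A8B, #72476D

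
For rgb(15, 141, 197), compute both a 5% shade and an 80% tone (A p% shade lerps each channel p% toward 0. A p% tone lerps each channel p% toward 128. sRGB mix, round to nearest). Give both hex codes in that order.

5% shade:
  R: 15 + 0.05×(0−15) = 15 − 0.75 = 14.25 → 14
  G: 141 − 7.05 = 133.95 → 134
  B: 197 + 0.05×(0−197) = 197 − 9.85 = 187.15 → 187
  → #0E86BB
80% tone:
  R: 15 + 0.8×(128−15) = 15 + 90.4 = 105.4 → 105
  G: 141 + 0.8×(128−141) = 141 − 10.4 = 130.6 → 131
  B: 197 + 0.8×(128−197) = 197 − 55.2 = 141.8 → 142
  → #69838E

#0E86BB, #69838E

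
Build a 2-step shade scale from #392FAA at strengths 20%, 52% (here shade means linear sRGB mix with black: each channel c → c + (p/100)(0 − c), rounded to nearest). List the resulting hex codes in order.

#392FAA is rgb(57, 47, 170).
20%: (57 − 11.4 = 45.6→46, 47 − 9.4 = 37.6→38, 170 − 34 = 136→136) → #2E2688
52%: (57 − 29.64 = 27.36→27, 47 − 24.44 = 22.56→23, 170 − 88.4 = 81.6→82) → #1B1752

#2E2688, #1B1752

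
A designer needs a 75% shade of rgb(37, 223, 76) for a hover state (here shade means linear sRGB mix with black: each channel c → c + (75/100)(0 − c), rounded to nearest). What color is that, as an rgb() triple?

rgb(9, 56, 19)

A 75% shade moves each channel 75% toward 0:
  R: 37 + 0.75×(0−37) = 37 − 27.75 = 9.25 → 9
  G: 223 − 167.25 = 55.75 → 56
  B: 76 − 57 = 19 → 19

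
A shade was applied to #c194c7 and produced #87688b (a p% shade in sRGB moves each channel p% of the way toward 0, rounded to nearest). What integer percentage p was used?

#c194c7 is rgb(193, 148, 199); #87688b is rgb(135, 104, 139).
On the B channel (widest range): 139 ≈ 199 + (p/100)(0 − 199), so p ≈ 100×(139 − 199)/(0 − 199) = -6000/-199 = 30.15.
p = 30 reproduces all three channels after rounding.

30%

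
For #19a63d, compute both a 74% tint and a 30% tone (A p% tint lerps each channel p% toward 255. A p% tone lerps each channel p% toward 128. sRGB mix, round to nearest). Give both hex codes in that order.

#19a63d is rgb(25, 166, 61).
74% tint:
  R: 25 + 0.74×(255−25) = 25 + 170.2 = 195.2 → 195
  G: 166 + 0.74×(255−166) = 166 + 65.86 = 231.86 → 232
  B: 61 + 0.74×(255−61) = 61 + 143.56 = 204.56 → 205
  → #c3e8cd
30% tone:
  R: 25 + 0.3×(128−25) = 25 + 30.9 = 55.9 → 56
  G: 166 − 11.4 = 154.6 → 155
  B: 61 + 0.3×(128−61) = 61 + 20.1 = 81.1 → 81
  → #389b51

#c3e8cd, #389b51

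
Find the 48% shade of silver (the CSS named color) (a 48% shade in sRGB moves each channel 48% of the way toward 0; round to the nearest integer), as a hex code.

#646464

CSS silver is rgb(192, 192, 192).
Per channel, c → c + 0.48(0 − c):
  R: 192 − 92.16 = 99.84 → 100
  G: 192 + 0.48×(0−192) = 192 − 92.16 = 99.84 → 100
  B: 192 + 0.48×(0−192) = 192 − 92.16 = 99.84 → 100
rgb(100, 100, 100) = #646464.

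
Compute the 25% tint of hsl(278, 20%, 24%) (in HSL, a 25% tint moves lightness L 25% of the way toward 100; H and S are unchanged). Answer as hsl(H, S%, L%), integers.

L moves 25% from 24 toward 100: 24 + 19 = 43 → 43.
H and S are unchanged.

hsl(278, 20%, 43%)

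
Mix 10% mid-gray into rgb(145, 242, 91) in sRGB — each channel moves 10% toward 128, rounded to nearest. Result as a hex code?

#8FE75F

Per channel, c → c + 0.1(128 − c):
  R: 145 + 0.1×(128−145) = 145 − 1.7 = 143.3 → 143
  G: 242 + 0.1×(128−242) = 242 − 11.4 = 230.6 → 231
  B: 91 + 0.1×(128−91) = 91 + 3.7 = 94.7 → 95
rgb(143, 231, 95) = #8FE75F.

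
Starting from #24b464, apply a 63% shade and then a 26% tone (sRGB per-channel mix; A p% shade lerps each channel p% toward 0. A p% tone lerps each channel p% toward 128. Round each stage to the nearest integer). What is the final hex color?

#2b533d

#24b464 is rgb(36, 180, 100).
A 63% shade moves each channel 63% toward 0:
  R: 36 − 22.68 = 13.32 → 13
  G: 180 + 0.63×(0−180) = 180 − 113.4 = 66.6 → 67
  B: 100 − 63 = 37 → 37
After the shade: rgb(13, 67, 37) = #0d4325.
A 26% tone moves each channel 26% toward 128:
  R: 13 + 29.9 = 42.9 → 43
  G: 67 + 15.86 = 82.86 → 83
  B: 37 + 23.66 = 60.66 → 61
rgb(43, 83, 61) = #2b533d.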